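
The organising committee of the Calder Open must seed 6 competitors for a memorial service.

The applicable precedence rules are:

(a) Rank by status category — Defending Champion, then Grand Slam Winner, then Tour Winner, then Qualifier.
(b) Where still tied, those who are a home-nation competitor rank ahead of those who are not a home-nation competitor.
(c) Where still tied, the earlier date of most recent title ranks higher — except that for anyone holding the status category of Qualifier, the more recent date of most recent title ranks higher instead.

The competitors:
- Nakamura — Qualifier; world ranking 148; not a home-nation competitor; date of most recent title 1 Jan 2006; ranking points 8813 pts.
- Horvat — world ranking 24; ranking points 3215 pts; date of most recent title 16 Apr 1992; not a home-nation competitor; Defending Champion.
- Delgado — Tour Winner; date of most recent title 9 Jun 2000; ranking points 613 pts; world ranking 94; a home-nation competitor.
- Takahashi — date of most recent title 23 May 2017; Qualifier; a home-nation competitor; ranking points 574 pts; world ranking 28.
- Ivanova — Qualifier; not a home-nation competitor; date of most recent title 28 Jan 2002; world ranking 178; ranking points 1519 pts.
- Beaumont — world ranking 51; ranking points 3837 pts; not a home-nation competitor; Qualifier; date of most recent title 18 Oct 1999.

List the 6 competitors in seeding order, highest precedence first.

Horvat, Delgado, Takahashi, Nakamura, Ivanova, Beaumont

By status category: Horvat (Defending Champion); then Delgado (Tour Winner); then Takahashi, Nakamura, Ivanova and Beaumont (Qualifier).
Among Takahashi, Nakamura, Ivanova and Beaumont, a home-nation competitor before not a home-nation competitor: Takahashi (a home-nation competitor) before Nakamura, Ivanova and Beaumont (not a home-nation competitor).
Among Nakamura, Ivanova and Beaumont, by date of most recent title (later first) (reversed rule for this group): Nakamura (1 Jan 2006) before Ivanova (28 Jan 2002) before Beaumont (18 Oct 1999).
Full order: Horvat, Delgado, Takahashi, Nakamura, Ivanova, Beaumont.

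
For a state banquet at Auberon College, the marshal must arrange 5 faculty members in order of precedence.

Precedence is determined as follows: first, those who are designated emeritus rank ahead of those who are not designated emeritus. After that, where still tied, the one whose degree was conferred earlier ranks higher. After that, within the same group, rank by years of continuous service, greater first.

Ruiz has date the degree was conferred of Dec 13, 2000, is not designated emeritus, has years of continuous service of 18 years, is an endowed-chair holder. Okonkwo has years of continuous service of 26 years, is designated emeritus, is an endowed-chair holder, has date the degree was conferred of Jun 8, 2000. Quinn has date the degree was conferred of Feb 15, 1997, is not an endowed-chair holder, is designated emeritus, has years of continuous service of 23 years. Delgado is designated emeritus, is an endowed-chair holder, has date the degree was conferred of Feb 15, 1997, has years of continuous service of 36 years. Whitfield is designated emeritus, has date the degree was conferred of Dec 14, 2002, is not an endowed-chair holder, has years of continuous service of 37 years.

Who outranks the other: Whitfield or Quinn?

By the first rule: Delgado, Quinn, Okonkwo and Whitfield (each designated emeritus); then Ruiz (not designated emeritus).
Among Delgado, Quinn, Okonkwo and Whitfield, by date the degree was conferred (earlier first): Delgado and Quinn (Feb 15, 1997) before Okonkwo (Jun 8, 2000) before Whitfield (Dec 14, 2002).
Among Delgado and Quinn, by years of continuous service (higher first): Delgado (36 years) before Quinn (23 years).
So Quinn takes precedence.

Quinn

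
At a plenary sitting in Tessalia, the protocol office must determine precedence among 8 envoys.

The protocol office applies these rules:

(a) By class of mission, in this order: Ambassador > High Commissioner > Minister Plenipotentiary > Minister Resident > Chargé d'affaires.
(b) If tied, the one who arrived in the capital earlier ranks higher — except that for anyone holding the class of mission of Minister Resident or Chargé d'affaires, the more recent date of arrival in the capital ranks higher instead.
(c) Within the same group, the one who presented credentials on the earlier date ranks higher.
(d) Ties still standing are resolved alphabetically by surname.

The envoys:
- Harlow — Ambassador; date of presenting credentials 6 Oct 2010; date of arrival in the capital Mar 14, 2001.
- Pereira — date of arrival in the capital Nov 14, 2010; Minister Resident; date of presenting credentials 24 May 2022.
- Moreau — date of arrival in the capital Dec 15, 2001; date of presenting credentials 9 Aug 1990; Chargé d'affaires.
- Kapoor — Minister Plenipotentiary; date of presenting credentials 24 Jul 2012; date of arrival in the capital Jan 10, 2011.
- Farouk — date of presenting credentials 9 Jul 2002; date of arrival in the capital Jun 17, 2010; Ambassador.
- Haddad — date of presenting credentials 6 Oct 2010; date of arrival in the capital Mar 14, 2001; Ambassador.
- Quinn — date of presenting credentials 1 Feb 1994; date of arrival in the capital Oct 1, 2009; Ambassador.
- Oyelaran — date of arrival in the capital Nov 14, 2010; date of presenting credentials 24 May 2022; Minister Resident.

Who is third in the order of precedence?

Quinn

By class of mission: Haddad, Harlow, Quinn and Farouk (Ambassador); then Kapoor (Minister Plenipotentiary); then Oyelaran and Pereira (Minister Resident); then Moreau (Chargé d'affaires).
Among Haddad, Harlow, Quinn and Farouk, by date of arrival in the capital (earlier first): Haddad and Harlow (Mar 14, 2001) before Quinn (Oct 1, 2009) before Farouk (Jun 17, 2010).
Haddad and Harlow both have date of presenting credentials 6 Oct 2010, so the next rule applies.
Among Haddad and Harlow, alphabetically by surname: Haddad before Harlow.
Oyelaran and Pereira both have date of arrival in the capital Nov 14, 2010, so the next rule applies.
Oyelaran and Pereira both have date of presenting credentials 24 May 2022, so the next rule applies.
Among Oyelaran and Pereira, alphabetically by surname: Oyelaran before Pereira.
Order: Haddad, Harlow, Quinn, Farouk, Kapoor, Oyelaran, Pereira, Moreau.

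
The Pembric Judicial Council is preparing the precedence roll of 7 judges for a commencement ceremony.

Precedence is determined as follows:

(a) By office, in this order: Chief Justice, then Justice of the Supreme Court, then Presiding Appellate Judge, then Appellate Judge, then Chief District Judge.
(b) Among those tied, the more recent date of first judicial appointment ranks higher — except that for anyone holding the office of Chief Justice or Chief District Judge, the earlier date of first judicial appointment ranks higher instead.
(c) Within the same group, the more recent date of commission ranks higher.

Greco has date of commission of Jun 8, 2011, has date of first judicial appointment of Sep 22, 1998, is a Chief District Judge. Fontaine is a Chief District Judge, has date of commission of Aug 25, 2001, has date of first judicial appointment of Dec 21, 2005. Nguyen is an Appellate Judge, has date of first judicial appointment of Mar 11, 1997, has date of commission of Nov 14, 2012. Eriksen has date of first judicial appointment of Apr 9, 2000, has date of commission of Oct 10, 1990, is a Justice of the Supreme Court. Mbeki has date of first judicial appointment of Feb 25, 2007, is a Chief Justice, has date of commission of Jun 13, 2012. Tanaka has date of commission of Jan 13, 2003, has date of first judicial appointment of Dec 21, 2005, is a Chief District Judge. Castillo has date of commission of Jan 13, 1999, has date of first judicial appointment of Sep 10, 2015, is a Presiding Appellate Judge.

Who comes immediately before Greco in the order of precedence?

By office: Mbeki (Chief Justice); then Eriksen (Justice of the Supreme Court); then Castillo (Presiding Appellate Judge); then Nguyen (Appellate Judge); then Greco, Tanaka and Fontaine (Chief District Judge).
Among Greco, Tanaka and Fontaine, by date of first judicial appointment (earlier first) (reversed rule for this group): Greco (Sep 22, 1998) before Tanaka and Fontaine (Dec 21, 2005).
Among Tanaka and Fontaine, by date of commission (later first): Tanaka (Jan 13, 2003) before Fontaine (Aug 25, 2001).
Order: Mbeki, Eriksen, Castillo, Nguyen, Greco, Tanaka, Fontaine.

Nguyen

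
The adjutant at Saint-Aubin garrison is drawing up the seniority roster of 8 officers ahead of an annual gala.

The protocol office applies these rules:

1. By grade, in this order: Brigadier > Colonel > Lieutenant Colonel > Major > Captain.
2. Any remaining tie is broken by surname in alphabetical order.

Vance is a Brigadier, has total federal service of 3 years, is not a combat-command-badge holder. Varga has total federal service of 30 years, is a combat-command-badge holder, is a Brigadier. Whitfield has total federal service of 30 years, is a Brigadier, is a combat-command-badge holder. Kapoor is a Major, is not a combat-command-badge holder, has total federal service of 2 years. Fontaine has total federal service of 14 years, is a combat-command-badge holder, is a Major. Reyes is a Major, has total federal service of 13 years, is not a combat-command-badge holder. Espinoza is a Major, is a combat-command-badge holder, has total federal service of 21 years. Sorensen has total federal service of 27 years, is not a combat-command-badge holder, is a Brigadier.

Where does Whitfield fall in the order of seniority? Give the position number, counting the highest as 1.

4

By grade: Sorensen, Vance, Varga and Whitfield (Brigadier); then Espinoza, Fontaine, Kapoor and Reyes (Major).
Among Sorensen, Vance, Varga and Whitfield, alphabetically by surname: Sorensen before Vance before Varga before Whitfield.
Among Espinoza, Fontaine, Kapoor and Reyes, alphabetically by surname: Espinoza before Fontaine before Kapoor before Reyes.
Order: Sorensen, Vance, Varga, Whitfield, Espinoza, Fontaine, Kapoor, Reyes. So position 4.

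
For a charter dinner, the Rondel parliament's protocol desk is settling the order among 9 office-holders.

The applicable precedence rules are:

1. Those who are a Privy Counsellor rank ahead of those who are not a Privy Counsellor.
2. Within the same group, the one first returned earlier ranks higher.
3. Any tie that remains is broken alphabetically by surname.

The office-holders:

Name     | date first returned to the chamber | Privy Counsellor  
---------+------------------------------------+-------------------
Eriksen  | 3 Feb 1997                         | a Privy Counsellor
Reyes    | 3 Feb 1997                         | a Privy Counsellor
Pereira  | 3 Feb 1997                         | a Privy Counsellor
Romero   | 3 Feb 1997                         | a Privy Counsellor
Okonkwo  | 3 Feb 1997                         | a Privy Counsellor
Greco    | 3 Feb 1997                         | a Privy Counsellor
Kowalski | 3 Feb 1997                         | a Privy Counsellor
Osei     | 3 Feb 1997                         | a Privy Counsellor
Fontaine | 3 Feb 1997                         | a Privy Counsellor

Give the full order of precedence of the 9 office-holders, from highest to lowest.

By the first rule: Eriksen, Fontaine, Greco, Kowalski, Okonkwo, Osei, Pereira, Reyes and Romero (each a Privy Counsellor).
Eriksen, Fontaine, Greco, Kowalski, Okonkwo, Osei, Pereira, Reyes and Romero all have date first returned to the chamber 3 Feb 1997, so the next rule applies.
Among Eriksen, Fontaine, Greco, Kowalski, Okonkwo, Osei, Pereira, Reyes and Romero, alphabetically by surname: Eriksen before Fontaine before Greco before Kowalski before Okonkwo before Osei before Pereira before Reyes before Romero.
Full order: Eriksen, Fontaine, Greco, Kowalski, Okonkwo, Osei, Pereira, Reyes, Romero.

Eriksen, Fontaine, Greco, Kowalski, Okonkwo, Osei, Pereira, Reyes, Romero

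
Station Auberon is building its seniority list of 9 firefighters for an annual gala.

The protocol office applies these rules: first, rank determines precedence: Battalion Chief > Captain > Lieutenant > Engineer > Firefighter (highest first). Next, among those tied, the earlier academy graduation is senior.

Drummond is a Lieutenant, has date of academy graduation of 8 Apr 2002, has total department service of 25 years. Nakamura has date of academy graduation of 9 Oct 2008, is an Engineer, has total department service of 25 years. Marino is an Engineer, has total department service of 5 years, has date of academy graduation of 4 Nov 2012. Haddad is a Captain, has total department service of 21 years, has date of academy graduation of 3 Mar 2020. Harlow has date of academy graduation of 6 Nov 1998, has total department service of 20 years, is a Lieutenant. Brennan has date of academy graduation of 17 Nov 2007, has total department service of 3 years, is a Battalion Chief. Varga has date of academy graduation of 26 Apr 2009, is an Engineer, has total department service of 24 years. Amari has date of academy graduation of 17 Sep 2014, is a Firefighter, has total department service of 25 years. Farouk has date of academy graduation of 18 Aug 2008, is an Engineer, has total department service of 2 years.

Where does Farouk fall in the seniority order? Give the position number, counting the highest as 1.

By rank: Brennan (Battalion Chief); then Haddad (Captain); then Harlow and Drummond (Lieutenant); then Farouk, Nakamura, Varga and Marino (Engineer); then Amari (Firefighter).
Among Harlow and Drummond, by date of academy graduation (earlier first): Harlow (6 Nov 1998) before Drummond (8 Apr 2002).
Among Farouk, Nakamura, Varga and Marino, by date of academy graduation (earlier first): Farouk (18 Aug 2008) before Nakamura (9 Oct 2008) before Varga (26 Apr 2009) before Marino (4 Nov 2012).
Order: Brennan, Haddad, Harlow, Drummond, Farouk, Nakamura, Varga, Marino, Amari. So position 5.

5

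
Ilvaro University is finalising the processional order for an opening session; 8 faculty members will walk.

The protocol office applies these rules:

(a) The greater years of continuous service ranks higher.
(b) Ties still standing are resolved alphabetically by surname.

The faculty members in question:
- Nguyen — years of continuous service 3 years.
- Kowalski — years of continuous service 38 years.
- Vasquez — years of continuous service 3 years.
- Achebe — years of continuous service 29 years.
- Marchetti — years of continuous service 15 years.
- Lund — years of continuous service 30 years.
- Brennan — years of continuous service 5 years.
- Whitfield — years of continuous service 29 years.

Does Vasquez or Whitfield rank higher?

Whitfield

By years of continuous service (higher first): Kowalski (38 years); then Lund (30 years); then Achebe and Whitfield (both 29 years); then Marchetti (15 years); then Brennan (5 years); then Nguyen and Vasquez (both 3 years).
Among Achebe and Whitfield, alphabetically by surname: Achebe before Whitfield.
Among Nguyen and Vasquez, alphabetically by surname: Nguyen before Vasquez.
So Whitfield takes precedence.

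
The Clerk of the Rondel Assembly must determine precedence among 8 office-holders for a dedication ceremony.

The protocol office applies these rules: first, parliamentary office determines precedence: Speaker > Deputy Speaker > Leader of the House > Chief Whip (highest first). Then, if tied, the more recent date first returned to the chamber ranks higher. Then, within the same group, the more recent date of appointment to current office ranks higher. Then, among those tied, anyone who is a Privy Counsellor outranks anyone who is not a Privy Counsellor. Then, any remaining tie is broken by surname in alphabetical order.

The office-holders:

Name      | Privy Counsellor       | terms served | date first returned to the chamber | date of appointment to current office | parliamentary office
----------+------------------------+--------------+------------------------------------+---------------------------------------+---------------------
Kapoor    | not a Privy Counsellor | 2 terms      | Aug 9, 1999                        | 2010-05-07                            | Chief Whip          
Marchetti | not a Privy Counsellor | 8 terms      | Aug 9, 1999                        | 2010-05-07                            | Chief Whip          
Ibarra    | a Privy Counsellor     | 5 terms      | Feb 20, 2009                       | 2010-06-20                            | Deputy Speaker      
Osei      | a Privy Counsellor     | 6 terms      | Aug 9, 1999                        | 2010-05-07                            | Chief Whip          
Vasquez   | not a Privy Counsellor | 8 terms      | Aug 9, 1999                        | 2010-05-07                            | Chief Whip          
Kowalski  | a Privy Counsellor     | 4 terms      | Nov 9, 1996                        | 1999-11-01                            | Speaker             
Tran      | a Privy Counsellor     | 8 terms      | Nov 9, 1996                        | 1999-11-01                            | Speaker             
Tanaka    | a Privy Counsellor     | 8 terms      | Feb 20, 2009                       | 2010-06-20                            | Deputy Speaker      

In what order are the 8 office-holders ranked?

By parliamentary office: Kowalski and Tran (Speaker); then Ibarra and Tanaka (Deputy Speaker); then Osei, Kapoor, Marchetti and Vasquez (Chief Whip).
Kowalski and Tran both have date first returned to the chamber Nov 9, 1996, so the next rule applies.
Kowalski and Tran both have date of appointment to current office 1999-11-01, so the next rule applies.
Kowalski and Tran are each a Privy Counsellor, so the next rule applies.
Among Kowalski and Tran, alphabetically by surname: Kowalski before Tran.
Ibarra and Tanaka both have date first returned to the chamber Feb 20, 2009, so the next rule applies.
Ibarra and Tanaka both have date of appointment to current office 2010-06-20, so the next rule applies.
Ibarra and Tanaka are each a Privy Counsellor, so the next rule applies.
Among Ibarra and Tanaka, alphabetically by surname: Ibarra before Tanaka.
Osei, Kapoor, Marchetti and Vasquez all have date first returned to the chamber Aug 9, 1999, so the next rule applies.
Osei, Kapoor, Marchetti and Vasquez all have date of appointment to current office 2010-05-07, so the next rule applies.
Among Osei, Kapoor, Marchetti and Vasquez, a Privy Counsellor before not a Privy Counsellor: Osei (a Privy Counsellor) before Kapoor, Marchetti and Vasquez (not a Privy Counsellor).
Among Kapoor, Marchetti and Vasquez, alphabetically by surname: Kapoor before Marchetti before Vasquez.
Full order: Kowalski, Tran, Ibarra, Tanaka, Osei, Kapoor, Marchetti, Vasquez.

Kowalski, Tran, Ibarra, Tanaka, Osei, Kapoor, Marchetti, Vasquez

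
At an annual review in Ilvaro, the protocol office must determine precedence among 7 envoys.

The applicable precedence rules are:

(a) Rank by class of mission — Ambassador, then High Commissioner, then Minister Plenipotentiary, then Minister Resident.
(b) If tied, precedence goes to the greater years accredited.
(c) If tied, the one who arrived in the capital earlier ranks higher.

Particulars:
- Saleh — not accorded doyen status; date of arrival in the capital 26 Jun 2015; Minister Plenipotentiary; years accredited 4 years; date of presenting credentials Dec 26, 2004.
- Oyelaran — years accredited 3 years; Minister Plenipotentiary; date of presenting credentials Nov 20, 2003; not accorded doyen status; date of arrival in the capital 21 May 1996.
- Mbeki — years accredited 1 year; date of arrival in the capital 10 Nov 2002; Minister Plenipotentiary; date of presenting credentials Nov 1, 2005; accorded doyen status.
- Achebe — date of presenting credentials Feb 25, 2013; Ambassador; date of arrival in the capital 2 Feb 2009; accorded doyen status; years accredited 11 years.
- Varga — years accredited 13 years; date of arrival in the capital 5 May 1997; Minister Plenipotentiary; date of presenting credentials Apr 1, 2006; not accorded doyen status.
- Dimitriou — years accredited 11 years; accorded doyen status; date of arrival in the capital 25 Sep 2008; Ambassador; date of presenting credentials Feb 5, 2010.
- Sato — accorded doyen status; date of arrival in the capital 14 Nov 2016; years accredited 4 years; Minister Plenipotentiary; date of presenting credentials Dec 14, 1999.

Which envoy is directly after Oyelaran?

By class of mission: Dimitriou and Achebe (Ambassador); then Varga, Saleh, Sato, Oyelaran and Mbeki (Minister Plenipotentiary).
Dimitriou and Achebe both have years accredited 11 years, so the next rule applies.
Among Dimitriou and Achebe, by date of arrival in the capital (earlier first): Dimitriou (25 Sep 2008) before Achebe (2 Feb 2009).
Among Varga, Saleh, Sato, Oyelaran and Mbeki, by years accredited (higher first): Varga (13 years) before Saleh and Sato (4 years) before Oyelaran (3 years) before Mbeki (1 year).
Among Saleh and Sato, by date of arrival in the capital (earlier first): Saleh (26 Jun 2015) before Sato (14 Nov 2016).
Order: Dimitriou, Achebe, Varga, Saleh, Sato, Oyelaran, Mbeki.

Mbeki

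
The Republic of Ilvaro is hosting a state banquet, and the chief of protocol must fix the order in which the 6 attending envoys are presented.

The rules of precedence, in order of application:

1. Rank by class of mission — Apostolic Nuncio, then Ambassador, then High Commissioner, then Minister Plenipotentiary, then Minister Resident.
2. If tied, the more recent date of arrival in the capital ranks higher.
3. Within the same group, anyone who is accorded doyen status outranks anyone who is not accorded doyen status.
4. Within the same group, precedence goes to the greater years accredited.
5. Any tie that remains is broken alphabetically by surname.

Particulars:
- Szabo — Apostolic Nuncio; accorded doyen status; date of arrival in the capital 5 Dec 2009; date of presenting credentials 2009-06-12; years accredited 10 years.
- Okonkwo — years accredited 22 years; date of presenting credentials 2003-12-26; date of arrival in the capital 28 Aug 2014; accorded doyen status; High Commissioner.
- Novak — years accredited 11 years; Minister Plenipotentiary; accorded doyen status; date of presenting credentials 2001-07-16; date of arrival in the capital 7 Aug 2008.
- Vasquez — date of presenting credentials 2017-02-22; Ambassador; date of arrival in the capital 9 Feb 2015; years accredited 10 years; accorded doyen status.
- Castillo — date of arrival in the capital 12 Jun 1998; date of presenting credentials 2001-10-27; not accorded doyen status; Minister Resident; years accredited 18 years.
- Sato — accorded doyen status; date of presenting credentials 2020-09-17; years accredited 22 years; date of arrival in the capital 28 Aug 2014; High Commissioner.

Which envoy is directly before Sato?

Okonkwo

By class of mission: Szabo (Apostolic Nuncio); then Vasquez (Ambassador); then Okonkwo and Sato (High Commissioner); then Novak (Minister Plenipotentiary); then Castillo (Minister Resident).
Okonkwo and Sato both have date of arrival in the capital 28 Aug 2014, so the next rule applies.
Okonkwo and Sato are each accorded doyen status, so the next rule applies.
Okonkwo and Sato both have years accredited 22 years, so the next rule applies.
Among Okonkwo and Sato, alphabetically by surname: Okonkwo before Sato.
Order: Szabo, Vasquez, Okonkwo, Sato, Novak, Castillo.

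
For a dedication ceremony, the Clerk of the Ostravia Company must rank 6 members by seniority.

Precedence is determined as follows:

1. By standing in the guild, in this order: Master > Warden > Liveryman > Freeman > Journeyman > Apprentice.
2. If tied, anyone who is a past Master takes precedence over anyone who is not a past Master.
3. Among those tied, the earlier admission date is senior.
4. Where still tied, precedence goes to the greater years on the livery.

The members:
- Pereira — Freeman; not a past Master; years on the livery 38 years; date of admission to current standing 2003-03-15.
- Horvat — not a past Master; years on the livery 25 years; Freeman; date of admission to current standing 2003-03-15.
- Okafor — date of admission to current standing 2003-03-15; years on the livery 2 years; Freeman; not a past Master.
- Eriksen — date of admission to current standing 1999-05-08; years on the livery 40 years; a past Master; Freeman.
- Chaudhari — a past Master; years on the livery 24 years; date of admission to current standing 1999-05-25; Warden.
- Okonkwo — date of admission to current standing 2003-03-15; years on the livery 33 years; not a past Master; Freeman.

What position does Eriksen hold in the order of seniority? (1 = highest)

By standing in the guild: Chaudhari (Warden); then Eriksen, Pereira, Okonkwo, Horvat and Okafor (Freeman).
Among Eriksen, Pereira, Okonkwo, Horvat and Okafor, a past Master before not a past Master: Eriksen (a past Master) before Pereira, Okonkwo, Horvat and Okafor (not a past Master).
Pereira, Okonkwo, Horvat and Okafor all have date of admission to current standing 2003-03-15, so the next rule applies.
Among Pereira, Okonkwo, Horvat and Okafor, by years on the livery (higher first): Pereira (38 years) before Okonkwo (33 years) before Horvat (25 years) before Okafor (2 years).
Order: Chaudhari, Eriksen, Pereira, Okonkwo, Horvat, Okafor. So position 2.

2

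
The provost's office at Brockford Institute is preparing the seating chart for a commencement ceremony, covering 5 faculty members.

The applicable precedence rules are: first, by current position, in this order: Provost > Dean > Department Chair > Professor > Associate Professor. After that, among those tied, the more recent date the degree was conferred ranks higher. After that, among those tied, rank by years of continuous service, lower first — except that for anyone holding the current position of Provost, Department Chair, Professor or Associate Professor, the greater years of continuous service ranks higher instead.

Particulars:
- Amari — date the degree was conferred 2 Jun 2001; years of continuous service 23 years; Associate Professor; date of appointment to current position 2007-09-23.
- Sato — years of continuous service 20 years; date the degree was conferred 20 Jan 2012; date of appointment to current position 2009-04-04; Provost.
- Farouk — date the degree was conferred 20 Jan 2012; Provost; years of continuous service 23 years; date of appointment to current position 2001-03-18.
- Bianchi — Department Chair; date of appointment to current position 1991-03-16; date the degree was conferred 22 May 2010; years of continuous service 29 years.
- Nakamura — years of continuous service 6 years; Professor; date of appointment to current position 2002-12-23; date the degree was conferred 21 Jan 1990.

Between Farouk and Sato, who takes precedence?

By current position: Farouk and Sato (Provost); then Bianchi (Department Chair); then Nakamura (Professor); then Amari (Associate Professor).
Farouk and Sato both have date the degree was conferred 20 Jan 2012, so the next rule applies.
Among Farouk and Sato, by years of continuous service (higher first) (reversed rule for this group): Farouk (23 years) before Sato (20 years).
So Farouk takes precedence.

Farouk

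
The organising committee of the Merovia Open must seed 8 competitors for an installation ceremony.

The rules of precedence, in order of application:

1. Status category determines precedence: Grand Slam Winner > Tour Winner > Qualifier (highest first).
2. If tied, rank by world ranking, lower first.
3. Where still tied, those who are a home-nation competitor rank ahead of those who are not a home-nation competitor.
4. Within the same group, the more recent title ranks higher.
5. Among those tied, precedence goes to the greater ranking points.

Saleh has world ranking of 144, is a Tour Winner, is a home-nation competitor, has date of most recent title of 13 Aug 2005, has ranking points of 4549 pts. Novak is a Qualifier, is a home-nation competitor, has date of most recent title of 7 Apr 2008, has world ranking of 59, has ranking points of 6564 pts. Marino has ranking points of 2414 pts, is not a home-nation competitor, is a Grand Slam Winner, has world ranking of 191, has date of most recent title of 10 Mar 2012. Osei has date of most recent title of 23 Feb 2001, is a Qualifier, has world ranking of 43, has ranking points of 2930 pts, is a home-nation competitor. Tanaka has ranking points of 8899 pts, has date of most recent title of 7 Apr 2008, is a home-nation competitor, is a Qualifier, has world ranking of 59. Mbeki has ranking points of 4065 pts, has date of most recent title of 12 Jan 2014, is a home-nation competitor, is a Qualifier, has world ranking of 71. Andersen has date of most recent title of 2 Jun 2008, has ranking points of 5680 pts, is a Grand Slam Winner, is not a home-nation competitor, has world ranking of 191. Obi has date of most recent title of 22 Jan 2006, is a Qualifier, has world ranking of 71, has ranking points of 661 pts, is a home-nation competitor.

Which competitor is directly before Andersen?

Marino

By status category: Marino and Andersen (Grand Slam Winner); then Saleh (Tour Winner); then Osei, Tanaka, Novak, Mbeki and Obi (Qualifier).
Marino and Andersen both have world ranking 191, so the next rule applies.
Marino and Andersen are each not a home-nation competitor, so the next rule applies.
Among Marino and Andersen, by date of most recent title (later first): Marino (10 Mar 2012) before Andersen (2 Jun 2008).
Among Osei, Tanaka, Novak, Mbeki and Obi, by world ranking (lower first): Osei (43) before Tanaka and Novak (59) before Mbeki and Obi (71).
Tanaka and Novak are each a home-nation competitor, so the next rule applies.
Tanaka and Novak both have date of most recent title 7 Apr 2008, so the next rule applies.
Among Tanaka and Novak, by ranking points (higher first): Tanaka (8899 pts) before Novak (6564 pts).
Mbeki and Obi are each a home-nation competitor, so the next rule applies.
Among Mbeki and Obi, by date of most recent title (later first): Mbeki (12 Jan 2014) before Obi (22 Jan 2006).
Order: Marino, Andersen, Saleh, Osei, Tanaka, Novak, Mbeki, Obi.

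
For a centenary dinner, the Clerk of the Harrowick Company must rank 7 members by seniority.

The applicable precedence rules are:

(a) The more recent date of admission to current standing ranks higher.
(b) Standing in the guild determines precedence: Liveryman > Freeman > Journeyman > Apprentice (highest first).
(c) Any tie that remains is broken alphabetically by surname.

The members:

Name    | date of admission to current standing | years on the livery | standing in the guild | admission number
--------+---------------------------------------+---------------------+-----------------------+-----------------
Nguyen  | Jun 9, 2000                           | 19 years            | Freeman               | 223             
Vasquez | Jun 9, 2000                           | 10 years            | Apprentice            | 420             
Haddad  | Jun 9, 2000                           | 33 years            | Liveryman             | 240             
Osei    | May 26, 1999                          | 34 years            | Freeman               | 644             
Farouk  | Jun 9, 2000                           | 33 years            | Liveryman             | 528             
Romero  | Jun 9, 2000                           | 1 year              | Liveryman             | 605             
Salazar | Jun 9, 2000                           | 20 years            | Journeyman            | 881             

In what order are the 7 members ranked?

By date of admission to current standing (later first): Farouk, Haddad, Romero, Nguyen, Salazar and Vasquez (each Jun 9, 2000); then Osei (May 26, 1999).
Among Farouk, Haddad, Romero, Nguyen, Salazar and Vasquez, by standing in the guild: Farouk, Haddad and Romero (Liveryman) before Nguyen (Freeman) before Salazar (Journeyman) before Vasquez (Apprentice).
Among Farouk, Haddad and Romero, alphabetically by surname: Farouk before Haddad before Romero.
Full order: Farouk, Haddad, Romero, Nguyen, Salazar, Vasquez, Osei.

Farouk, Haddad, Romero, Nguyen, Salazar, Vasquez, Osei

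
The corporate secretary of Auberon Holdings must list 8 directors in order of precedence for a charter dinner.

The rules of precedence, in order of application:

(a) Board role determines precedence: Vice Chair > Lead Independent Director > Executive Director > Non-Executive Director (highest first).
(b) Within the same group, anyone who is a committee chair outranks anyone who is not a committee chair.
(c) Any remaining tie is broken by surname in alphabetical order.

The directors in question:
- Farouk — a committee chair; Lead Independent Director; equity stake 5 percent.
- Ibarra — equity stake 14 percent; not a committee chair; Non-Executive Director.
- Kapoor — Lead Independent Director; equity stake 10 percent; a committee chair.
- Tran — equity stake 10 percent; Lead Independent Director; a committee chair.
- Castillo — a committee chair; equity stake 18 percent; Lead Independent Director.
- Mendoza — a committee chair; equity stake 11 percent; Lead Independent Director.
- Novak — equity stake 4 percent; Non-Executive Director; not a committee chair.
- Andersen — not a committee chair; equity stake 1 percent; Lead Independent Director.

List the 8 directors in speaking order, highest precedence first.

Castillo, Farouk, Kapoor, Mendoza, Tran, Andersen, Ibarra, Novak

By board role: Castillo, Farouk, Kapoor, Mendoza, Tran and Andersen (Lead Independent Director); then Ibarra and Novak (Non-Executive Director).
Among Castillo, Farouk, Kapoor, Mendoza, Tran and Andersen, a committee chair before not a committee chair: Castillo, Farouk, Kapoor, Mendoza and Tran (a committee chair) before Andersen (not a committee chair).
Among Castillo, Farouk, Kapoor, Mendoza and Tran, alphabetically by surname: Castillo before Farouk before Kapoor before Mendoza before Tran.
Ibarra and Novak are each not a committee chair, so the next rule applies.
Among Ibarra and Novak, alphabetically by surname: Ibarra before Novak.
Full order: Castillo, Farouk, Kapoor, Mendoza, Tran, Andersen, Ibarra, Novak.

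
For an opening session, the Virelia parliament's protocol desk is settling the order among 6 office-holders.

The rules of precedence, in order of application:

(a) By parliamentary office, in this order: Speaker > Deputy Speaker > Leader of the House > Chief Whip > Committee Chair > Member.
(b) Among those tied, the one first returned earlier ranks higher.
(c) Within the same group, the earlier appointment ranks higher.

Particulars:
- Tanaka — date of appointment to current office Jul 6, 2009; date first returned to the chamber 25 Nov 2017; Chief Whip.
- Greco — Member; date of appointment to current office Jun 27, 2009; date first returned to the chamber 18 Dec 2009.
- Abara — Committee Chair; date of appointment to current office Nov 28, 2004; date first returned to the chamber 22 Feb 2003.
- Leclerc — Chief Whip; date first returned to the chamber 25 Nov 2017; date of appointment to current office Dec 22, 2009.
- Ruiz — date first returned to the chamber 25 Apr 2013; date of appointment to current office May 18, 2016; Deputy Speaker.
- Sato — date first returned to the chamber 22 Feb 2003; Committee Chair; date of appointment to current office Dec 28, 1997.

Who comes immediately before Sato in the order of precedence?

Leclerc

By parliamentary office: Ruiz (Deputy Speaker); then Tanaka and Leclerc (Chief Whip); then Sato and Abara (Committee Chair); then Greco (Member).
Tanaka and Leclerc both have date first returned to the chamber 25 Nov 2017, so the next rule applies.
Among Tanaka and Leclerc, by date of appointment to current office (earlier first): Tanaka (Jul 6, 2009) before Leclerc (Dec 22, 2009).
Sato and Abara both have date first returned to the chamber 22 Feb 2003, so the next rule applies.
Among Sato and Abara, by date of appointment to current office (earlier first): Sato (Dec 28, 1997) before Abara (Nov 28, 2004).
Order: Ruiz, Tanaka, Leclerc, Sato, Abara, Greco.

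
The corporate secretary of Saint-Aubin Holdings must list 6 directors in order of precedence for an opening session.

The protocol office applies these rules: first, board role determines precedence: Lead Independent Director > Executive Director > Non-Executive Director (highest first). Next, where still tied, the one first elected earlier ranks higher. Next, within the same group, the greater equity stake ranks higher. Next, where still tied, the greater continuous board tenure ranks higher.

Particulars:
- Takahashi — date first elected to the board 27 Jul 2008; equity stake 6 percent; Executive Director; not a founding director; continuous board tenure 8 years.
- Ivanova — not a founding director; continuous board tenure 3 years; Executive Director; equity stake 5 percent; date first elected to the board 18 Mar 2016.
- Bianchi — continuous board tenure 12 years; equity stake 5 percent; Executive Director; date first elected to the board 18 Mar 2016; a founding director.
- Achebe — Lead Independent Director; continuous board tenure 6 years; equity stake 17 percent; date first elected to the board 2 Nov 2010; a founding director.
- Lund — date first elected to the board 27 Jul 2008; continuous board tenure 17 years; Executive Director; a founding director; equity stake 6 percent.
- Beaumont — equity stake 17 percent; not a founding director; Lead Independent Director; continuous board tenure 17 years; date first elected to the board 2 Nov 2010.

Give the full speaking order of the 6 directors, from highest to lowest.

Beaumont, Achebe, Lund, Takahashi, Bianchi, Ivanova

By board role: Beaumont and Achebe (Lead Independent Director); then Lund, Takahashi, Bianchi and Ivanova (Executive Director).
Beaumont and Achebe both have date first elected to the board 2 Nov 2010, so the next rule applies.
Beaumont and Achebe both have equity stake 17 percent, so the next rule applies.
Among Beaumont and Achebe, by continuous board tenure (higher first): Beaumont (17 years) before Achebe (6 years).
Among Lund, Takahashi, Bianchi and Ivanova, by date first elected to the board (earlier first): Lund and Takahashi (27 Jul 2008) before Bianchi and Ivanova (18 Mar 2016).
Lund and Takahashi both have equity stake 6 percent, so the next rule applies.
Among Lund and Takahashi, by continuous board tenure (higher first): Lund (17 years) before Takahashi (8 years).
Bianchi and Ivanova both have equity stake 5 percent, so the next rule applies.
Among Bianchi and Ivanova, by continuous board tenure (higher first): Bianchi (12 years) before Ivanova (3 years).
Full order: Beaumont, Achebe, Lund, Takahashi, Bianchi, Ivanova.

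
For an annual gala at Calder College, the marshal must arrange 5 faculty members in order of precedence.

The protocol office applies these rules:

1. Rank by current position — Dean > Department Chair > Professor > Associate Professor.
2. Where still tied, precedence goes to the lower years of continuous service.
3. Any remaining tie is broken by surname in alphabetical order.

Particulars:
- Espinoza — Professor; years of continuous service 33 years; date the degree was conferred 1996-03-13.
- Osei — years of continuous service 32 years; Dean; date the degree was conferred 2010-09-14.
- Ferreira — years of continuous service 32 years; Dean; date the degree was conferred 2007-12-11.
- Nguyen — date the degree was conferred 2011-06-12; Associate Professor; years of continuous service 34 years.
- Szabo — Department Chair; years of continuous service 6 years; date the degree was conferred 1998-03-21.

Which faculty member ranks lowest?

By current position: Ferreira and Osei (Dean); then Szabo (Department Chair); then Espinoza (Professor); then Nguyen (Associate Professor).
Ferreira and Osei both have years of continuous service 32 years, so the next rule applies.
Among Ferreira and Osei, alphabetically by surname: Ferreira before Osei.
Order: Ferreira, Osei, Szabo, Espinoza, Nguyen.

Nguyen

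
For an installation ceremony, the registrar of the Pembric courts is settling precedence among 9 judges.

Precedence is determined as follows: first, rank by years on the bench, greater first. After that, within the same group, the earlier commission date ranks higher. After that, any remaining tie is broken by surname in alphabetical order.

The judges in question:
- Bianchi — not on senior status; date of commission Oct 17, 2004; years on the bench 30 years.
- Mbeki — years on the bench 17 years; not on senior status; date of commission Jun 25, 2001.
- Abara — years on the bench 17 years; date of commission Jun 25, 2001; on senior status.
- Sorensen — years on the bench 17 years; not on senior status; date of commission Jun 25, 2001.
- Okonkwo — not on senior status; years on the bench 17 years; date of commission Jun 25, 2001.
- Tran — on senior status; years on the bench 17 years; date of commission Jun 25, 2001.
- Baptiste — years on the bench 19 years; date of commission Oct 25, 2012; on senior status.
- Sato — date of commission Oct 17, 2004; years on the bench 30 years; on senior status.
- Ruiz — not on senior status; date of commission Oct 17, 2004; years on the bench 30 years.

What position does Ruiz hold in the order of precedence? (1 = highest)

By years on the bench (higher first): Bianchi, Ruiz and Sato (each 30 years); then Baptiste (19 years); then Abara, Mbeki, Okonkwo, Sorensen and Tran (each 17 years).
Bianchi, Ruiz and Sato all have date of commission Oct 17, 2004, so the next rule applies.
Among Bianchi, Ruiz and Sato, alphabetically by surname: Bianchi before Ruiz before Sato.
Abara, Mbeki, Okonkwo, Sorensen and Tran all have date of commission Jun 25, 2001, so the next rule applies.
Among Abara, Mbeki, Okonkwo, Sorensen and Tran, alphabetically by surname: Abara before Mbeki before Okonkwo before Sorensen before Tran.
Order: Bianchi, Ruiz, Sato, Baptiste, Abara, Mbeki, Okonkwo, Sorensen, Tran. So position 2.

2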